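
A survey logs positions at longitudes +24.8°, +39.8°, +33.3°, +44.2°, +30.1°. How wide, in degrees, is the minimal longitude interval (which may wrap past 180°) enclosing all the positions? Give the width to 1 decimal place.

Sort the longitudes: +24.8°, +30.1°, +33.3°, +39.8°, +44.2°.
Eastward gaps between consecutive values (wrapping around): 5.3°, 3.2°, 6.5°, 4.4°, 340.6°.
Largest gap = 340.6° ⇒ minimal covering band is its complement: 360° − 340.6° = 19.4°.
Band runs from +24.8° eastward to +44.2°.

19.4°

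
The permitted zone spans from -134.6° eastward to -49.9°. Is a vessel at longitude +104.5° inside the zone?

Band width going east from -134.6° to -49.9°: ((-49.9 − -134.6) mod 360) = 84.7°.
Offset of +104.5° east of the west edge: ((104.5 − -134.6) mod 360) = 239.1°.
239.1° > 84.7° ⇒ outside.

No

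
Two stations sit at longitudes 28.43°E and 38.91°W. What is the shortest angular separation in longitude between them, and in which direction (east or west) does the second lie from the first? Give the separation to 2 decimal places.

67.34° west

Raw difference: -38.91 − 28.43 = -67.34°.
Normalise into (−180°, 180°]: -67.34° stays -67.34°.
Negative ⇒ the second point lies to the west; separation 67.34°.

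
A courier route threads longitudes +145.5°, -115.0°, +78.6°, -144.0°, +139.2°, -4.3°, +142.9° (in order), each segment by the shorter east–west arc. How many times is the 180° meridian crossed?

Leg 1: +145.5° → -115.0°, shortest Δλ = 99.5° (east) — crosses 180°.
Leg 2: -115.0° → +78.6°, shortest Δλ = -166.4° (west) — crosses 180°.
Leg 3: +78.6° → -144.0°, shortest Δλ = 137.4° (east) — crosses 180°.
Leg 4: -144.0° → +139.2°, shortest Δλ = -76.8° (west) — crosses 180°.
Leg 5: +139.2° → -4.3°, shortest Δλ = -143.5° (west) — does not cross 180°.
Leg 6: -4.3° → +142.9°, shortest Δλ = 147.2° (east) — does not cross 180°.
Total crossings: 4.

4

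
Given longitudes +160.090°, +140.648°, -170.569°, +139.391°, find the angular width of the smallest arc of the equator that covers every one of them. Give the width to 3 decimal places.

Sort the longitudes: -170.569°, +139.391°, +140.648°, +160.090°.
Eastward gaps between consecutive values (wrapping around): 309.960°, 1.257°, 19.442°, 29.341°.
Largest gap = 309.960° ⇒ minimal covering band is its complement: 360° − 309.960° = 50.040°.
Band runs from +139.391° eastward to -170.569°, crossing the antimeridian.

50.040°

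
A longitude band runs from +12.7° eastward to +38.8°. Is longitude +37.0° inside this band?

Band width going east from +12.7° to +38.8°: ((38.8 − 12.7) mod 360) = 26.1°.
Offset of +37.0° east of the west edge: ((37.0 − 12.7) mod 360) = 24.3°.
24.3° ≤ 26.1° ⇒ inside.

Yes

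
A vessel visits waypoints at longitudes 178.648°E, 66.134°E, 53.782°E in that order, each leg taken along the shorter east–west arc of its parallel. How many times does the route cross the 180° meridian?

0

Leg 1: +178.648° → +66.134°, shortest Δλ = -112.514° (west) — does not cross 180°.
Leg 2: +66.134° → +53.782°, shortest Δλ = -12.352° (west) — does not cross 180°.
Total crossings: 0.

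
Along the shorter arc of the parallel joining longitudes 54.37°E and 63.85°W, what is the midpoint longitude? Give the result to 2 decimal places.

4.74°W

Signed shortest Δλ from +54.37° to -63.85° is -118.22°.
Midpoint longitude = +54.37° + (-118.22°)/2 = +54.37° − 59.11° = -4.74°.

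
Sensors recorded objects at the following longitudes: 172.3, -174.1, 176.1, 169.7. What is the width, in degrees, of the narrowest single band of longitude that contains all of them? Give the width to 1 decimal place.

Sort the longitudes: -174.1°, +169.7°, +172.3°, +176.1°.
Eastward gaps between consecutive values (wrapping around): 343.8°, 2.6°, 3.8°, 9.8°.
Largest gap = 343.8° ⇒ minimal covering band is its complement: 360° − 343.8° = 16.2°.
Band runs from +169.7° eastward to -174.1°, crossing the antimeridian.

16.2°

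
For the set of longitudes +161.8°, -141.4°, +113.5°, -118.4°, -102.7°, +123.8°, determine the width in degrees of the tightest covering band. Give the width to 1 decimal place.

Sort the longitudes: -141.4°, -118.4°, -102.7°, +113.5°, +123.8°, +161.8°.
Eastward gaps between consecutive values (wrapping around): 23.0°, 15.7°, 216.2°, 10.3°, 38.0°, 56.8°.
Largest gap = 216.2° ⇒ minimal covering band is its complement: 360° − 216.2° = 143.8°.
Band runs from +113.5° eastward to -102.7°, crossing the antimeridian.

143.8°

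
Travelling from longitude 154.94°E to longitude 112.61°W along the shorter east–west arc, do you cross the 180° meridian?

Naïve |-112.61 − 154.94| = 267.55° > 180°, so the shorter arc goes the other way round — across 180°.
Signed shortest Δλ = ((-112.61 − 154.94 + 180) mod 360) − 180 = 92.45°.
Going east by 92.45° from +154.94° passes through 180° before reaching -112.61°.

Yes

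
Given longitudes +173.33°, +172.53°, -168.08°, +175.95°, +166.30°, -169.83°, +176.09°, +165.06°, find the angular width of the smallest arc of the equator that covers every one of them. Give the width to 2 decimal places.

26.86°

Sort the longitudes: -169.83°, -168.08°, +165.06°, +166.30°, +172.53°, +173.33°, +175.95°, +176.09°.
Eastward gaps between consecutive values (wrapping around): 1.75°, 333.14°, 1.24°, 6.23°, 0.80°, 2.62°, 0.14°, 14.08°.
Largest gap = 333.14° ⇒ minimal covering band is its complement: 360° − 333.14° = 26.86°.
Band runs from +165.06° eastward to -168.08°, crossing the antimeridian.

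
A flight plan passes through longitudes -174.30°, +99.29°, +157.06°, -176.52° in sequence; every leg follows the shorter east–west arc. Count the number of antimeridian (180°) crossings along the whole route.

Leg 1: -174.30° → +99.29°, shortest Δλ = -86.41° (west) — crosses 180°.
Leg 2: +99.29° → +157.06°, shortest Δλ = 57.77° (east) — does not cross 180°.
Leg 3: +157.06° → -176.52°, shortest Δλ = 26.42° (east) — crosses 180°.
Total crossings: 2.

2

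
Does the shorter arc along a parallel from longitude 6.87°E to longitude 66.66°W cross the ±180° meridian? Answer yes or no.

Signed shortest Δλ = ((-66.66 − 6.87 + 180) mod 360) − 180 = -73.53°.
Going west by 73.53° from +6.87° reaches -66.66° without touching 180°.

No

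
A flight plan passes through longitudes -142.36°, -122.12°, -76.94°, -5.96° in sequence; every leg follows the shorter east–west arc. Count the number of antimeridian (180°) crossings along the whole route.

Leg 1: -142.36° → -122.12°, shortest Δλ = 20.24° (east) — does not cross 180°.
Leg 2: -122.12° → -76.94°, shortest Δλ = 45.18° (east) — does not cross 180°.
Leg 3: -76.94° → -5.96°, shortest Δλ = 70.98° (east) — does not cross 180°.
Total crossings: 0.

0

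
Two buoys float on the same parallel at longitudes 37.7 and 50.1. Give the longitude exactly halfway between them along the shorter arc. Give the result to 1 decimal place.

Signed shortest Δλ from +37.7° to +50.1° is +12.4°.
Midpoint longitude = +37.7° + (+12.4°)/2 = +37.7° + 6.2° = +43.9°.

+43.9°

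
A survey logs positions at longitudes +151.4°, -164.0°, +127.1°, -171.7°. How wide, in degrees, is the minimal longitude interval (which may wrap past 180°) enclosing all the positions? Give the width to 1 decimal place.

Sort the longitudes: -171.7°, -164.0°, +127.1°, +151.4°.
Eastward gaps between consecutive values (wrapping around): 7.7°, 291.1°, 24.3°, 36.9°.
Largest gap = 291.1° ⇒ minimal covering band is its complement: 360° − 291.1° = 68.9°.
Band runs from +127.1° eastward to -164.0°, crossing the antimeridian.

68.9°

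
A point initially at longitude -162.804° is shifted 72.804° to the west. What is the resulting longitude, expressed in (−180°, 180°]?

+124.392°

Start at -162.804°; shift −72.804° → -235.608°.
-235.608° lies outside (−180°, 180°]; add 360° → +124.392°.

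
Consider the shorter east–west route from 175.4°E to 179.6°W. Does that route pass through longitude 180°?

Naïve |-179.6 − 175.4| = 355.0° > 180°, so the shorter arc goes the other way round — across 180°.
Signed shortest Δλ = ((-179.6 − 175.4 + 180) mod 360) − 180 = 5.0°.
Going east by 5.0° from +175.4° passes through 180° before reaching -179.6°.

Yes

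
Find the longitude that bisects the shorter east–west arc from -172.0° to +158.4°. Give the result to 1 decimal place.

Signed shortest Δλ from -172.0° to +158.4° is -29.6°.
Midpoint longitude = -172.0° + (-29.6°)/2 = -172.0° − 14.8° = -186.8°.
Normalise into (−180°, 180°]: +173.2°.
(The naïve average (-172.0 + +158.4)/2 = -6.8° is on the wrong side of the globe.)

+173.2°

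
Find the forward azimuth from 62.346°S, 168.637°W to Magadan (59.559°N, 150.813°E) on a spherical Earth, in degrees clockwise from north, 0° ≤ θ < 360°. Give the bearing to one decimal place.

336.0°

Δλ = 150.813 − -168.637 = 319.450°; wrapped into (−180°, 180°]: -40.550°.
θ = atan2( sin Δλ · cos φ₂ , cos φ₁ · sin φ₂ − sin φ₁ · cos φ₂ · cos Δλ )
  = atan2(-0.32938, 0.74115) = -23.961° → normalised to [0°, 360°): 336.039°.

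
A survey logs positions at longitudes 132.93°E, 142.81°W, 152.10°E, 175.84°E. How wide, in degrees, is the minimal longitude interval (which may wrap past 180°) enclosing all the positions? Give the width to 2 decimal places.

84.26°

Sort the longitudes: -142.81°, +132.93°, +152.10°, +175.84°.
Eastward gaps between consecutive values (wrapping around): 275.74°, 19.17°, 23.74°, 41.35°.
Largest gap = 275.74° ⇒ minimal covering band is its complement: 360° − 275.74° = 84.26°.
Band runs from +132.93° eastward to -142.81°, crossing the antimeridian.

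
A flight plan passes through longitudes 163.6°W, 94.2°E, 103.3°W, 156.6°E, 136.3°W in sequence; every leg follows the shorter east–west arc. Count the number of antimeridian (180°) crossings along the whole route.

Leg 1: -163.6° → +94.2°, shortest Δλ = -102.2° (west) — crosses 180°.
Leg 2: +94.2° → -103.3°, shortest Δλ = 162.5° (east) — crosses 180°.
Leg 3: -103.3° → +156.6°, shortest Δλ = -100.1° (west) — crosses 180°.
Leg 4: +156.6° → -136.3°, shortest Δλ = 67.1° (east) — crosses 180°.
Total crossings: 4.

4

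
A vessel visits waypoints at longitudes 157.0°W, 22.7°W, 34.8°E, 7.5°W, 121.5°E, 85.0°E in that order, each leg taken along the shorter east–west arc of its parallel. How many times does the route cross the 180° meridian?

0

Leg 1: -157.0° → -22.7°, shortest Δλ = 134.3° (east) — does not cross 180°.
Leg 2: -22.7° → +34.8°, shortest Δλ = 57.5° (east) — does not cross 180°.
Leg 3: +34.8° → -7.5°, shortest Δλ = -42.3° (west) — does not cross 180°.
Leg 4: -7.5° → +121.5°, shortest Δλ = 129.0° (east) — does not cross 180°.
Leg 5: +121.5° → +85.0°, shortest Δλ = -36.5° (west) — does not cross 180°.
Total crossings: 0.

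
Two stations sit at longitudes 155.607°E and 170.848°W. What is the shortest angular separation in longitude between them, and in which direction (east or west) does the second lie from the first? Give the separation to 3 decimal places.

Raw difference: -170.848 − 155.607 = -326.455°.
Normalise into (−180°, 180°]: -326.455° + 360° = 33.545°.
Positive ⇒ the second point lies to the east; separation 33.545°.

33.545° east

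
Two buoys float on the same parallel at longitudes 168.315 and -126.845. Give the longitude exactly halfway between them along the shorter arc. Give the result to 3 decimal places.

-159.265°

Signed shortest Δλ from +168.315° to -126.845° is +64.840°.
Midpoint longitude = +168.315° + (+64.840°)/2 = +168.315° + 32.420° = +200.735°.
Normalise into (−180°, 180°]: -159.265°.
(The naïve average (+168.315 + -126.845)/2 = 20.735° is on the wrong side of the globe.)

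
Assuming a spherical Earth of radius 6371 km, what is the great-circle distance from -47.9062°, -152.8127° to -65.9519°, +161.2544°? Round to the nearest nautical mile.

1790 nmi

Δλ = 161.2544 − -152.8127 = 314.0671°; wrapped into (−180°, 180°]: -45.9329°.
Δφ = -65.9519 − -47.9062 = -18.0457°.
a = sin²(Δφ/2) + cos φ₁ · cos φ₂ · sin²(Δλ/2) = 0.066185.
c = 2·atan2(√a, √(1−a)) = 0.52038 rad → d = 6371·c ≈ 3315.34 km ≈ 1790.14 nmi.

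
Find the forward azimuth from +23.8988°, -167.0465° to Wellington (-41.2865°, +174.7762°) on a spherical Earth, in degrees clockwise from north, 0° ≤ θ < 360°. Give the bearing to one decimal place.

Δλ = 174.7762 − -167.0465 = 341.8227°; wrapped into (−180°, 180°]: -18.1773°.
θ = atan2( sin Δλ · cos φ₂ , cos φ₁ · sin φ₂ − sin φ₁ · cos φ₂ · cos Δλ )
  = atan2(-0.23441, -0.89248) = -165.284° → normalised to [0°, 360°): 194.716°.

194.7°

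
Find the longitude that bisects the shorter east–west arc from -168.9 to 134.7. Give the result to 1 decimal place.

+162.9°

Signed shortest Δλ from -168.9° to +134.7° is -56.4°.
Midpoint longitude = -168.9° + (-56.4°)/2 = -168.9° − 28.2° = -197.1°.
Normalise into (−180°, 180°]: +162.9°.
(The naïve average (-168.9 + +134.7)/2 = -17.1° is on the wrong side of the globe.)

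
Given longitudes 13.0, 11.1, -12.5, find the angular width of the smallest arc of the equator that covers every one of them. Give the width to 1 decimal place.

25.5°

Sort the longitudes: -12.5°, +11.1°, +13.0°.
Eastward gaps between consecutive values (wrapping around): 23.6°, 1.9°, 334.5°.
Largest gap = 334.5° ⇒ minimal covering band is its complement: 360° − 334.5° = 25.5°.
Band runs from -12.5° eastward to +13.0°.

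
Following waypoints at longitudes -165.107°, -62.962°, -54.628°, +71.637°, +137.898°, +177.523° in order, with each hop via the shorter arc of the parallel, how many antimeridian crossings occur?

Leg 1: -165.107° → -62.962°, shortest Δλ = 102.145° (east) — does not cross 180°.
Leg 2: -62.962° → -54.628°, shortest Δλ = 8.334° (east) — does not cross 180°.
Leg 3: -54.628° → +71.637°, shortest Δλ = 126.265° (east) — does not cross 180°.
Leg 4: +71.637° → +137.898°, shortest Δλ = 66.261° (east) — does not cross 180°.
Leg 5: +137.898° → +177.523°, shortest Δλ = 39.625° (east) — does not cross 180°.
Total crossings: 0.

0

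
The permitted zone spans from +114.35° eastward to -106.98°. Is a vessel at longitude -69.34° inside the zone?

No

Band width going east from +114.35° to -106.98°: ((-106.98 − 114.35) mod 360) = 138.67°.
Offset of -69.34° east of the west edge: ((-69.34 − 114.35) mod 360) = 176.31°.
176.31° > 138.67° ⇒ outside.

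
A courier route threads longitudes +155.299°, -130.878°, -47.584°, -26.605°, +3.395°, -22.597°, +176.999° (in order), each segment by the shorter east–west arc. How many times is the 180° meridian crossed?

Leg 1: +155.299° → -130.878°, shortest Δλ = 73.823° (east) — crosses 180°.
Leg 2: -130.878° → -47.584°, shortest Δλ = 83.294° (east) — does not cross 180°.
Leg 3: -47.584° → -26.605°, shortest Δλ = 20.979° (east) — does not cross 180°.
Leg 4: -26.605° → +3.395°, shortest Δλ = 30.0° (east) — does not cross 180°.
Leg 5: +3.395° → -22.597°, shortest Δλ = -25.992° (west) — does not cross 180°.
Leg 6: -22.597° → +176.999°, shortest Δλ = -160.404° (west) — crosses 180°.
Total crossings: 2.

2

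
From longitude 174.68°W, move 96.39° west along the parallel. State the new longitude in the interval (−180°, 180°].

88.93°E

Start at -174.68°; shift −96.39° → -271.07°.
-271.07° lies outside (−180°, 180°]; add 360° → +88.93°.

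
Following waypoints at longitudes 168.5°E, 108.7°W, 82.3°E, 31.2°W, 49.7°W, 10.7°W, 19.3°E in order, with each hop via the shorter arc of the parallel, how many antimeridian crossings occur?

Leg 1: +168.5° → -108.7°, shortest Δλ = 82.8° (east) — crosses 180°.
Leg 2: -108.7° → +82.3°, shortest Δλ = -169.0° (west) — crosses 180°.
Leg 3: +82.3° → -31.2°, shortest Δλ = -113.5° (west) — does not cross 180°.
Leg 4: -31.2° → -49.7°, shortest Δλ = -18.5° (west) — does not cross 180°.
Leg 5: -49.7° → -10.7°, shortest Δλ = 39.0° (east) — does not cross 180°.
Leg 6: -10.7° → +19.3°, shortest Δλ = 30.0° (east) — does not cross 180°.
Total crossings: 2.

2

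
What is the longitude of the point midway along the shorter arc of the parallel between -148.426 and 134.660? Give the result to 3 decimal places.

+173.117°

Signed shortest Δλ from -148.426° to +134.660° is -76.914°.
Midpoint longitude = -148.426° + (-76.914°)/2 = -148.426° − 38.457° = -186.883°.
Normalise into (−180°, 180°]: +173.117°.
(The naïve average (-148.426 + +134.660)/2 = -6.883° is on the wrong side of the globe.)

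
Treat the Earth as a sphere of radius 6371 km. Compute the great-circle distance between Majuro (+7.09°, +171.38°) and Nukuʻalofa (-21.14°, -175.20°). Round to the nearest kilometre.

Δλ = -175.20 − 171.38 = -346.58°; wrapped into (−180°, 180°]: 13.42°.
Δφ = -21.14 − 7.09 = -28.23°.
a = sin²(Δφ/2) + cos φ₁ · cos φ₂ · sin²(Δλ/2) = 0.072108.
c = 2·atan2(√a, √(1−a)) = 0.54373 rad → d = 6371·c ≈ 3464.13 km.

3464 km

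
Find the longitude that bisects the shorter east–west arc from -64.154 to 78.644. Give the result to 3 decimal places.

Signed shortest Δλ from -64.154° to +78.644° is +142.798°.
Midpoint longitude = -64.154° + (+142.798°)/2 = -64.154° + 71.399° = +7.245°.

+7.245°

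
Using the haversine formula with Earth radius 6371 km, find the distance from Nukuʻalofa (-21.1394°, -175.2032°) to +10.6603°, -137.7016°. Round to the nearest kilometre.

5411 km

Δλ = -137.7016 − -175.2032 = 37.5016°.
Δφ = 10.6603 − -21.1394 = 31.7997°.
a = sin²(Δφ/2) + cos φ₁ · cos φ₂ · sin²(Δλ/2) = 0.169767.
c = 2·atan2(√a, √(1−a)) = 0.84936 rad → d = 6371·c ≈ 5411.26 km.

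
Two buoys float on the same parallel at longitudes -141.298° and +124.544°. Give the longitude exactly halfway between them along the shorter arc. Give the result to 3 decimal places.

Signed shortest Δλ from -141.298° to +124.544° is -94.158°.
Midpoint longitude = -141.298° + (-94.158°)/2 = -141.298° − 47.079° = -188.377°.
Normalise into (−180°, 180°]: +171.623°.
(The naïve average (-141.298 + +124.544)/2 = -8.377° is on the wrong side of the globe.)

+171.623°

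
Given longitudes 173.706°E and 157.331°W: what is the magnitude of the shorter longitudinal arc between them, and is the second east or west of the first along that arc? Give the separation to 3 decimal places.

Raw difference: -157.331 − 173.706 = -331.037°.
Normalise into (−180°, 180°]: -331.037° + 360° = 28.963°.
Positive ⇒ the second point lies to the east; separation 28.963°.

28.963° east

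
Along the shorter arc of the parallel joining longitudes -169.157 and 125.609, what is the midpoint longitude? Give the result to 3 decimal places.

Signed shortest Δλ from -169.157° to +125.609° is -65.234°.
Midpoint longitude = -169.157° + (-65.234°)/2 = -169.157° − 32.617° = -201.774°.
Normalise into (−180°, 180°]: +158.226°.
(The naïve average (-169.157 + +125.609)/2 = -21.774° is on the wrong side of the globe.)

+158.226°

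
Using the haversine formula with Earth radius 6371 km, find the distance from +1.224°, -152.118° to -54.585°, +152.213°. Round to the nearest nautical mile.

Δλ = 152.213 − -152.118 = 304.331°; wrapped into (−180°, 180°]: -55.669°.
Δφ = -54.585 − 1.224 = -55.809°.
a = sin²(Δφ/2) + cos φ₁ · cos φ₂ · sin²(Δλ/2) = 0.345332.
c = 2·atan2(√a, √(1−a)) = 1.25630 rad → d = 6371·c ≈ 8003.90 km ≈ 4321.76 nmi.

4322 nmi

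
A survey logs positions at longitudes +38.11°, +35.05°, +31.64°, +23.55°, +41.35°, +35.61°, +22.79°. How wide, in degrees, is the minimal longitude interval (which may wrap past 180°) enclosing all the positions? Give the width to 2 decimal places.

Sort the longitudes: +22.79°, +23.55°, +31.64°, +35.05°, +35.61°, +38.11°, +41.35°.
Eastward gaps between consecutive values (wrapping around): 0.76°, 8.09°, 3.41°, 0.56°, 2.50°, 3.24°, 341.44°.
Largest gap = 341.44° ⇒ minimal covering band is its complement: 360° − 341.44° = 18.56°.
Band runs from +22.79° eastward to +41.35°.

18.56°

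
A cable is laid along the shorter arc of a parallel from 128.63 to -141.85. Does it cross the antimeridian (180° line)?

Naïve |-141.85 − 128.63| = 270.48° > 180°, so the shorter arc goes the other way round — across 180°.
Signed shortest Δλ = ((-141.85 − 128.63 + 180) mod 360) − 180 = 89.52°.
Going east by 89.52° from +128.63° passes through 180° before reaching -141.85°.

Yes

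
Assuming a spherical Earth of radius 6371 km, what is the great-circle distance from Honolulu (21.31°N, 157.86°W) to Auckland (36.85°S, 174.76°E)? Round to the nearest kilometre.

Δλ = 174.76 − -157.86 = 332.62°; wrapped into (−180°, 180°]: -27.38°.
Δφ = -36.85 − 21.31 = -58.16°.
a = sin²(Δφ/2) + cos φ₁ · cos φ₂ · sin²(Δλ/2) = 0.277982.
c = 2·atan2(√a, √(1−a)) = 1.11070 rad → d = 6371·c ≈ 7076.26 km.

7076 km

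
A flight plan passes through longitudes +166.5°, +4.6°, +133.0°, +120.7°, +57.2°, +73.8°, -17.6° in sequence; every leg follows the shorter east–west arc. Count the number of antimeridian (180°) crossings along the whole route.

0

Leg 1: +166.5° → +4.6°, shortest Δλ = -161.9° (west) — does not cross 180°.
Leg 2: +4.6° → +133.0°, shortest Δλ = 128.4° (east) — does not cross 180°.
Leg 3: +133.0° → +120.7°, shortest Δλ = -12.3° (west) — does not cross 180°.
Leg 4: +120.7° → +57.2°, shortest Δλ = -63.5° (west) — does not cross 180°.
Leg 5: +57.2° → +73.8°, shortest Δλ = 16.6° (east) — does not cross 180°.
Leg 6: +73.8° → -17.6°, shortest Δλ = -91.4° (west) — does not cross 180°.
Total crossings: 0.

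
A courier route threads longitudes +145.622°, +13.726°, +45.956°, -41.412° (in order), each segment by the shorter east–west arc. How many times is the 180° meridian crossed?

0

Leg 1: +145.622° → +13.726°, shortest Δλ = -131.896° (west) — does not cross 180°.
Leg 2: +13.726° → +45.956°, shortest Δλ = 32.23° (east) — does not cross 180°.
Leg 3: +45.956° → -41.412°, shortest Δλ = -87.368° (west) — does not cross 180°.
Total crossings: 0.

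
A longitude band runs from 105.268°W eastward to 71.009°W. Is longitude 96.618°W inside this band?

Band width going east from -105.268° to -71.009°: ((-71.009 − -105.268) mod 360) = 34.259°.
Offset of -96.618° east of the west edge: ((-96.618 − -105.268) mod 360) = 8.650°.
8.650° ≤ 34.259° ⇒ inside.

Yes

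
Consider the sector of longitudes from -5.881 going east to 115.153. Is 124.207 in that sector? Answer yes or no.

No

Band width going east from -5.881° to +115.153°: ((115.153 − -5.881) mod 360) = 121.034°.
Offset of +124.207° east of the west edge: ((124.207 − -5.881) mod 360) = 130.088°.
130.088° > 121.034° ⇒ outside.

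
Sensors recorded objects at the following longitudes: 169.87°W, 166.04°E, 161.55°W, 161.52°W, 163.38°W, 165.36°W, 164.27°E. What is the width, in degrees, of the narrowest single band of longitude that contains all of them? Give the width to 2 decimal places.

Sort the longitudes: -169.87°, -165.36°, -163.38°, -161.55°, -161.52°, +164.27°, +166.04°.
Eastward gaps between consecutive values (wrapping around): 4.51°, 1.98°, 1.83°, 0.03°, 325.79°, 1.77°, 24.09°.
Largest gap = 325.79° ⇒ minimal covering band is its complement: 360° − 325.79° = 34.21°.
Band runs from +164.27° eastward to -161.52°, crossing the antimeridian.

34.21°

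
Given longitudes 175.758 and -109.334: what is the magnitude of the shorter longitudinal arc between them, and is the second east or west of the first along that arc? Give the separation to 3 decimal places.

74.908° east

Raw difference: -109.334 − 175.758 = -285.092°.
Normalise into (−180°, 180°]: -285.092° + 360° = 74.908°.
Positive ⇒ the second point lies to the east; separation 74.908°.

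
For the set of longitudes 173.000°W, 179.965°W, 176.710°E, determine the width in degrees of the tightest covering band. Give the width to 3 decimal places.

Sort the longitudes: -179.965°, -173.000°, +176.710°.
Eastward gaps between consecutive values (wrapping around): 6.965°, 349.710°, 3.325°.
Largest gap = 349.710° ⇒ minimal covering band is its complement: 360° − 349.710° = 10.290°.
Band runs from +176.710° eastward to -173.000°, crossing the antimeridian.

10.290°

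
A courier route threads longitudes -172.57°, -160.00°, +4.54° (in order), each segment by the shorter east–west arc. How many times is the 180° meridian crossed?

Leg 1: -172.57° → -160.00°, shortest Δλ = 12.57° (east) — does not cross 180°.
Leg 2: -160.00° → +4.54°, shortest Δλ = 164.54° (east) — does not cross 180°.
Total crossings: 0.

0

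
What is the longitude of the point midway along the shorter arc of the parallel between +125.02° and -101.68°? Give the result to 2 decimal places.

-168.33°

Signed shortest Δλ from +125.02° to -101.68° is +133.30°.
Midpoint longitude = +125.02° + (+133.30°)/2 = +125.02° + 66.65° = +191.67°.
Normalise into (−180°, 180°]: -168.33°.
(The naïve average (+125.02 + -101.68)/2 = 11.67° is on the wrong side of the globe.)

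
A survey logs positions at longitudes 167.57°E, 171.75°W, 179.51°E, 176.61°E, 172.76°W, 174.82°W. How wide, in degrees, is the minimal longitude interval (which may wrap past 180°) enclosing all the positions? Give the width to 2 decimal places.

Sort the longitudes: -174.82°, -172.76°, -171.75°, +167.57°, +176.61°, +179.51°.
Eastward gaps between consecutive values (wrapping around): 2.06°, 1.01°, 339.32°, 9.04°, 2.90°, 5.67°.
Largest gap = 339.32° ⇒ minimal covering band is its complement: 360° − 339.32° = 20.68°.
Band runs from +167.57° eastward to -171.75°, crossing the antimeridian.

20.68°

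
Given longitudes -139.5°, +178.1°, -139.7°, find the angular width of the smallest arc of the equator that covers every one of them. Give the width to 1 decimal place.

Sort the longitudes: -139.7°, -139.5°, +178.1°.
Eastward gaps between consecutive values (wrapping around): 0.2°, 317.6°, 42.2°.
Largest gap = 317.6° ⇒ minimal covering band is its complement: 360° − 317.6° = 42.4°.
Band runs from +178.1° eastward to -139.5°, crossing the antimeridian.

42.4°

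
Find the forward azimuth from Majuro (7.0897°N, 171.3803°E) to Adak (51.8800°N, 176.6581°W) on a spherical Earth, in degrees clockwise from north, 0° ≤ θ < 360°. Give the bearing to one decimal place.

10.3°

Δλ = -176.6581 − 171.3803 = -348.0384°; wrapped into (−180°, 180°]: 11.9616°.
θ = atan2( sin Δλ · cos φ₂ , cos φ₁ · sin φ₂ − sin φ₁ · cos φ₂ · cos Δλ )
  = atan2(0.12794, 0.70617) = 10.269° → normalised to [0°, 360°): 10.269°.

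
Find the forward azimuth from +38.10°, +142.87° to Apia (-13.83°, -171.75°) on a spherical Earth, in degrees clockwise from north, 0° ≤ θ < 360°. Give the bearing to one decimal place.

Δλ = -171.75 − 142.87 = -314.62°; wrapped into (−180°, 180°]: 45.38°.
θ = atan2( sin Δλ · cos φ₂ , cos φ₁ · sin φ₂ − sin φ₁ · cos φ₂ · cos Δλ )
  = atan2(0.69115, -0.60895) = 131.383° → normalised to [0°, 360°): 131.383°.

131.4°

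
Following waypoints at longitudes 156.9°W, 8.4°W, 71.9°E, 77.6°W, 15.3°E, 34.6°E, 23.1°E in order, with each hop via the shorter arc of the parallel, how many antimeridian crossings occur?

Leg 1: -156.9° → -8.4°, shortest Δλ = 148.5° (east) — does not cross 180°.
Leg 2: -8.4° → +71.9°, shortest Δλ = 80.3° (east) — does not cross 180°.
Leg 3: +71.9° → -77.6°, shortest Δλ = -149.5° (west) — does not cross 180°.
Leg 4: -77.6° → +15.3°, shortest Δλ = 92.9° (east) — does not cross 180°.
Leg 5: +15.3° → +34.6°, shortest Δλ = 19.3° (east) — does not cross 180°.
Leg 6: +34.6° → +23.1°, shortest Δλ = -11.5° (west) — does not cross 180°.
Total crossings: 0.

0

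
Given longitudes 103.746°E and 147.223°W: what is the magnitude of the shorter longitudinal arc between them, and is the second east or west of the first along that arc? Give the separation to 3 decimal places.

109.031° east

Raw difference: -147.223 − 103.746 = -250.969°.
Normalise into (−180°, 180°]: -250.969° + 360° = 109.031°.
Positive ⇒ the second point lies to the east; separation 109.031°.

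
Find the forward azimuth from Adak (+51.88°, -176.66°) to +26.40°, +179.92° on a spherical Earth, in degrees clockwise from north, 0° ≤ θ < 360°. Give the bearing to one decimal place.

Δλ = 179.92 − -176.66 = 356.58°; wrapped into (−180°, 180°]: -3.42°.
θ = atan2( sin Δλ · cos φ₂ , cos φ₁ · sin φ₂ − sin φ₁ · cos φ₂ · cos Δλ )
  = atan2(-0.05343, -0.42894) = -172.899° → normalised to [0°, 360°): 187.101°.

187.1°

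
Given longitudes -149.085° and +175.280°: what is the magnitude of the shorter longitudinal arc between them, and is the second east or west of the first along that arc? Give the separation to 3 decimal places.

35.635° west

Raw difference: 175.280 − -149.085 = 324.365°.
Normalise into (−180°, 180°]: 324.365° − 360° = -35.635°.
Negative ⇒ the second point lies to the west; separation 35.635°.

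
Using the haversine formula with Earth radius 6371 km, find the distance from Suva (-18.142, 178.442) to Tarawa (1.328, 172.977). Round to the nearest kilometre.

2246 km

Δλ = 172.977 − 178.442 = -5.465°.
Δφ = 1.328 − -18.142 = 19.470°.
a = sin²(Δφ/2) + cos φ₁ · cos φ₂ · sin²(Δλ/2) = 0.030751.
c = 2·atan2(√a, √(1−a)) = 0.35254 rad → d = 6371·c ≈ 2246.05 km.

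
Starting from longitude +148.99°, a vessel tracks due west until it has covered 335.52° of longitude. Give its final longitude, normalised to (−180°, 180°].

+173.47°

Start at +148.99°; shift −335.52° → -186.53°.
-186.53° lies outside (−180°, 180°]; add 360° → +173.47°.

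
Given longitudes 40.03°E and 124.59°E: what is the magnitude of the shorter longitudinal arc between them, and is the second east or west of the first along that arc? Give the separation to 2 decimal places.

Raw difference: 124.59 − 40.03 = 84.56°.
Normalise into (−180°, 180°]: 84.56° stays 84.56°.
Positive ⇒ the second point lies to the east; separation 84.56°.

84.56° east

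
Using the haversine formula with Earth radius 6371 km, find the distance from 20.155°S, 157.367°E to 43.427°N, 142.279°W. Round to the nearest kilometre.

Δλ = -142.279 − 157.367 = -299.646°; wrapped into (−180°, 180°]: 60.354°.
Δφ = 43.427 − -20.155 = 63.582°.
a = sin²(Δφ/2) + cos φ₁ · cos φ₂ · sin²(Δλ/2) = 0.449813.
c = 2·atan2(√a, √(1−a)) = 1.47025 rad → d = 6371·c ≈ 9366.99 km.

9367 km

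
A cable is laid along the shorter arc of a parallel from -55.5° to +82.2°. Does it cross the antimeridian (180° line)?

Signed shortest Δλ = ((82.2 − -55.5 + 180) mod 360) − 180 = 137.7°.
Going east by 137.7° from -55.5° reaches +82.2° without touching 180°.

No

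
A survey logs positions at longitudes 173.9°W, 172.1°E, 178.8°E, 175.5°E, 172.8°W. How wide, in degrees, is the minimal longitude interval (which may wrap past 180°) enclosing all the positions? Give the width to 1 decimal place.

Sort the longitudes: -173.9°, -172.8°, +172.1°, +175.5°, +178.8°.
Eastward gaps between consecutive values (wrapping around): 1.1°, 344.9°, 3.4°, 3.3°, 7.3°.
Largest gap = 344.9° ⇒ minimal covering band is its complement: 360° − 344.9° = 15.1°.
Band runs from +172.1° eastward to -172.8°, crossing the antimeridian.

15.1°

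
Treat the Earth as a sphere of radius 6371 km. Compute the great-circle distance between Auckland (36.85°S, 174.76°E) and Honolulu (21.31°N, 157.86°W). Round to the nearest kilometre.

Δλ = -157.86 − 174.76 = -332.62°; wrapped into (−180°, 180°]: 27.38°.
Δφ = 21.31 − -36.85 = 58.16°.
a = sin²(Δφ/2) + cos φ₁ · cos φ₂ · sin²(Δλ/2) = 0.277982.
c = 2·atan2(√a, √(1−a)) = 1.11070 rad → d = 6371·c ≈ 7076.26 km.

7076 km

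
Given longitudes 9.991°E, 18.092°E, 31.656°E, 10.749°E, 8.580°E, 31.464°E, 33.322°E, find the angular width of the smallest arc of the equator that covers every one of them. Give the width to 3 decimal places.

Sort the longitudes: +8.580°, +9.991°, +10.749°, +18.092°, +31.464°, +31.656°, +33.322°.
Eastward gaps between consecutive values (wrapping around): 1.411°, 0.758°, 7.343°, 13.372°, 0.192°, 1.666°, 335.258°.
Largest gap = 335.258° ⇒ minimal covering band is its complement: 360° − 335.258° = 24.742°.
Band runs from +8.580° eastward to +33.322°.

24.742°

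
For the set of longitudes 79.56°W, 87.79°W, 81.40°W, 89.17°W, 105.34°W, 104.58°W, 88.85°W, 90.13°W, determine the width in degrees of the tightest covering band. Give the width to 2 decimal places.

Sort the longitudes: -105.34°, -104.58°, -90.13°, -89.17°, -88.85°, -87.79°, -81.40°, -79.56°.
Eastward gaps between consecutive values (wrapping around): 0.76°, 14.45°, 0.96°, 0.32°, 1.06°, 6.39°, 1.84°, 334.22°.
Largest gap = 334.22° ⇒ minimal covering band is its complement: 360° − 334.22° = 25.78°.
Band runs from -105.34° eastward to -79.56°.

25.78°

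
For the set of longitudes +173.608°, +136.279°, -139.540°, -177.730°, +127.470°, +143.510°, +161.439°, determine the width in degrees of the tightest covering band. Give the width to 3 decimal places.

Sort the longitudes: -177.730°, -139.540°, +127.470°, +136.279°, +143.510°, +161.439°, +173.608°.
Eastward gaps between consecutive values (wrapping around): 38.190°, 267.010°, 8.809°, 7.231°, 17.929°, 12.169°, 8.662°.
Largest gap = 267.010° ⇒ minimal covering band is its complement: 360° − 267.010° = 92.990°.
Band runs from +127.470° eastward to -139.540°, crossing the antimeridian.

92.990°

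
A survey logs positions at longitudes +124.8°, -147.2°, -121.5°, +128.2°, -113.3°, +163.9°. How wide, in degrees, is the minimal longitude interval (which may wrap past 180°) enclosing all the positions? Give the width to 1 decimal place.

Sort the longitudes: -147.2°, -121.5°, -113.3°, +124.8°, +128.2°, +163.9°.
Eastward gaps between consecutive values (wrapping around): 25.7°, 8.2°, 238.1°, 3.4°, 35.7°, 48.9°.
Largest gap = 238.1° ⇒ minimal covering band is its complement: 360° − 238.1° = 121.9°.
Band runs from +124.8° eastward to -113.3°, crossing the antimeridian.

121.9°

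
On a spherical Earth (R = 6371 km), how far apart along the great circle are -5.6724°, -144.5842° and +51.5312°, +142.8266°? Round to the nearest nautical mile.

5032 nmi

Δλ = 142.8266 − -144.5842 = 287.4108°; wrapped into (−180°, 180°]: -72.5892°.
Δφ = 51.5312 − -5.6724 = 57.2036°.
a = sin²(Δφ/2) + cos φ₁ · cos φ₂ · sin²(Δλ/2) = 0.446078.
c = 2·atan2(√a, √(1−a)) = 1.46274 rad → d = 6371·c ≈ 9319.13 km ≈ 5031.93 nmi.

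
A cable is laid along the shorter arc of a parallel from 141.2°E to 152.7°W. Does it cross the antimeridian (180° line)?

Naïve |-152.7 − 141.2| = 293.9° > 180°, so the shorter arc goes the other way round — across 180°.
Signed shortest Δλ = ((-152.7 − 141.2 + 180) mod 360) − 180 = 66.1°.
Going east by 66.1° from +141.2° passes through 180° before reaching -152.7°.

Yes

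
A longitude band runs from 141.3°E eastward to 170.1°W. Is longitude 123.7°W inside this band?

No

Band width going east from +141.3° to -170.1°: ((-170.1 − 141.3) mod 360) = 48.6°.
Offset of -123.7° east of the west edge: ((-123.7 − 141.3) mod 360) = 95.0°.
95.0° > 48.6° ⇒ outside.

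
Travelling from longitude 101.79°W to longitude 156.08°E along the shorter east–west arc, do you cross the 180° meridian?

Yes

Naïve |156.08 − -101.79| = 257.87° > 180°, so the shorter arc goes the other way round — across 180°.
Signed shortest Δλ = ((156.08 − -101.79 + 180) mod 360) − 180 = -102.13°.
Going west by 102.13° from -101.79° passes through 180° before reaching +156.08°.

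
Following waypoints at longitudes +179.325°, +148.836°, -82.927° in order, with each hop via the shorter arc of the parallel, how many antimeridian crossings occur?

1

Leg 1: +179.325° → +148.836°, shortest Δλ = -30.489° (west) — does not cross 180°.
Leg 2: +148.836° → -82.927°, shortest Δλ = 128.237° (east) — crosses 180°.
Total crossings: 1.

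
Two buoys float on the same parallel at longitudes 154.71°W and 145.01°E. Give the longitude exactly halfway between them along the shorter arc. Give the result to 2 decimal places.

Signed shortest Δλ from -154.71° to +145.01° is -60.28°.
Midpoint longitude = -154.71° + (-60.28°)/2 = -154.71° − 30.14° = -184.85°.
Normalise into (−180°, 180°]: +175.15°.
(The naïve average (-154.71 + +145.01)/2 = -4.85° is on the wrong side of the globe.)

175.15°E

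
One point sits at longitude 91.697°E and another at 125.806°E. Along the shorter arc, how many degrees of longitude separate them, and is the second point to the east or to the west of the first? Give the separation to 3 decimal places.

34.109° east

Raw difference: 125.806 − 91.697 = 34.109°.
Normalise into (−180°, 180°]: 34.109° stays 34.109°.
Positive ⇒ the second point lies to the east; separation 34.109°.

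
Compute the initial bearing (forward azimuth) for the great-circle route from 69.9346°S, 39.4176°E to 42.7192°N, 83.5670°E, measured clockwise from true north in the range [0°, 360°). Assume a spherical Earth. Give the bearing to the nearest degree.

Δλ = 83.5670 − 39.4176 = 44.1494°.
θ = atan2( sin Δλ · cos φ₂ , cos φ₁ · sin φ₂ − sin φ₁ · cos φ₂ · cos Δλ )
  = atan2(0.51173, 0.72792) = 35.108° → normalised to [0°, 360°): 35.108°.

35°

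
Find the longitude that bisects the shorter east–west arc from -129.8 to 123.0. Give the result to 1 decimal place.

+176.6°

Signed shortest Δλ from -129.8° to +123.0° is -107.2°.
Midpoint longitude = -129.8° + (-107.2°)/2 = -129.8° − 53.6° = -183.4°.
Normalise into (−180°, 180°]: +176.6°.
(The naïve average (-129.8 + +123.0)/2 = -3.4° is on the wrong side of the globe.)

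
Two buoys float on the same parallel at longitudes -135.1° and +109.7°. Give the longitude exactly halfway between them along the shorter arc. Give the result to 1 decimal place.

Signed shortest Δλ from -135.1° to +109.7° is -115.2°.
Midpoint longitude = -135.1° + (-115.2°)/2 = -135.1° − 57.6° = -192.7°.
Normalise into (−180°, 180°]: +167.3°.
(The naïve average (-135.1 + +109.7)/2 = -12.7° is on the wrong side of the globe.)

+167.3°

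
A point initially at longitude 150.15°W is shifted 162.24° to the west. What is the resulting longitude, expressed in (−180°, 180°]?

47.61°E

Start at -150.15°; shift −162.24° → -312.39°.
-312.39° lies outside (−180°, 180°]; add 360° → +47.61°.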